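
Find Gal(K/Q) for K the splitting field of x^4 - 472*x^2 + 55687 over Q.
Gal(K/Q) = V_4 (Klein four-group, Z/2Z × Z/2Z)

f factors as (x^2 - 239)(x^2 - 233), so the splitting field is K = Q(sqrt(239), sqrt(233)). The elements 239, 233, 55687 are all non-squares in Q, so sqrt(239) and sqrt(233) generate independent quadratic extensions. Thus [K:Q] = 4 and Gal(K/Q) is generated by the two order-2 automorphisms sqrt(239) ↦ -sqrt(239) and sqrt(233) ↦ -sqrt(233), giving V_4.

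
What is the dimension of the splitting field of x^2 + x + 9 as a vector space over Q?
[K:Q] = 2

The discriminant of x^2 + (1)*x + (9) is b^2 - 4c = 1 - (36) = -35. Since -35 is not a perfect square in Q, the polynomial is irreducible over Q. Its two roots generate a degree-2 extension, so [K:Q] = 2.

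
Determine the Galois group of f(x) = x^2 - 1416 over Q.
Gal(K/Q) = Z/2Z (cyclic of order 2)

x^2 - 1416 is irreducible over Q since 1416 is not a rational square. The splitting field Q(sqrt(1416)) has degree 2 over Q, and its unique nontrivial automorphism is sqrt(1416) ↦ -sqrt(1416). Hence Gal(Q(sqrt(1416))/Q) = Z/2Z.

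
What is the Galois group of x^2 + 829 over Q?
Gal(K/Q) = Z/2Z (cyclic of order 2)

x^2 + 829 is irreducible over Q since -829 is not a rational square. The splitting field Q(sqrt(-829)) has degree 2 over Q, and its unique nontrivial automorphism is sqrt(-829) ↦ -sqrt(-829). Hence Gal(Q(sqrt(-829))/Q) = Z/2Z.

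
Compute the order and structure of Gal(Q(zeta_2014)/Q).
|Gal(Q(zeta_2014)/Q)| = phi(2014) = 936; group ≅ (Z/2014Z)^* ≅ Z/18Z × Z/52Z

The n-th cyclotomic polynomial Φ_2014(x) is the minimal polynomial of zeta_2014 over Q and has degree phi(2014) = 936. So Q(zeta_2014) is a degree-936 Galois extension with Galois group (Z/2014Z)^*. By CRT, (Z/2014Z)^* ≅ (Z/2Z)^* × (Z/19Z)^* × (Z/53Z)^*. Each prime-power unit group is (Z/2Z)^* ≅ trivial group (order 1); (Z/19Z)^* ≅ Z/18Z; (Z/53Z)^* ≅ Z/52Z. Hence Gal(Q(zeta_2014)/Q) ≅ Z/18Z × Z/52Z.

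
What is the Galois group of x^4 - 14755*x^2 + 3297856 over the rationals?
Gal(K/Q) = Z/2Z (cyclic of order 2)

f factors as (x^2 - 14528)(x^2 - 227), so the splitting field is K = Q(sqrt(14528), sqrt(227)). The squarefree part of 14528 is 227 and the squarefree part of 227 is also 227, so sqrt(14528) and sqrt(227) are both rational multiples of sqrt(227). Hence Q(sqrt(14528)) = Q(sqrt(227)) = Q(sqrt(227)), and the splitting field collapses to a single degree-2 extension with Galois group Z/2Z.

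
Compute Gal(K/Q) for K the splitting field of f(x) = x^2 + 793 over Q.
Gal(K/Q) = Z/2Z (cyclic of order 2)

x^2 + 793 is irreducible over Q since -793 is not a rational square. The splitting field Q(sqrt(-793)) has degree 2 over Q, and its unique nontrivial automorphism is sqrt(-793) ↦ -sqrt(-793). Hence Gal(Q(sqrt(-793))/Q) = Z/2Z.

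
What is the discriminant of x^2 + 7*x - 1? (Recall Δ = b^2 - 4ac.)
Δ = 53

For a quadratic a x^2 + b x + c the discriminant is Δ = b^2 - 4ac = (7)^2 - 4*(1)*(-1) = 49 - (-4) = 53.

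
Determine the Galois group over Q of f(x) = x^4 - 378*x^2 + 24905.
Gal(K/Q) = V_4 (Klein four-group, Z/2Z × Z/2Z)

f factors as (x^2 - 85)(x^2 - 293), so the splitting field is K = Q(sqrt(85), sqrt(293)). The elements 85, 293, 24905 are all non-squares in Q, so sqrt(85) and sqrt(293) generate independent quadratic extensions. Thus [K:Q] = 4 and Gal(K/Q) is generated by the two order-2 automorphisms sqrt(85) ↦ -sqrt(85) and sqrt(293) ↦ -sqrt(293), giving V_4.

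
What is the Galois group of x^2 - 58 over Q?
Gal(K/Q) = Z/2Z (cyclic of order 2)

x^2 - 58 is irreducible over Q since 58 is not a rational square. The splitting field Q(sqrt(58)) has degree 2 over Q, and its unique nontrivial automorphism is sqrt(58) ↦ -sqrt(58). Hence Gal(Q(sqrt(58))/Q) = Z/2Z.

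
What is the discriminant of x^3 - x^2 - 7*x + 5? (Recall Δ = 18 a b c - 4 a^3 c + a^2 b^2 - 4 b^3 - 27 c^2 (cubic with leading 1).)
Δ = 1396

For x^3 + a x^2 + b x + c the discriminant is Δ = 18 a b c - 4 a^3 c + a^2 b^2 - 4 b^3 - 27 c^2.
Plug a = -1, b = -7, c = 5:
  18*(-1)*(-7)*(5) - 4*(-1)^3*(5) + (-1)^2*(-7)^2 - 4*(-7)^3 - 27*(5)^2
  = 630 + (20) + 49 + (1372) + (-675)
  = 1396.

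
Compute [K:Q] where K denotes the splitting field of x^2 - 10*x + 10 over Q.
[K:Q] = 2

The discriminant of x^2 + (-10)*x + (10) is b^2 - 4c = 100 - (40) = 60. Since 60 is not a perfect square in Q, the polynomial is irreducible over Q. Its two roots generate a degree-2 extension, so [K:Q] = 2.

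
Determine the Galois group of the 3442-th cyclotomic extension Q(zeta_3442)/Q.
|Gal(Q(zeta_3442)/Q)| = phi(3442) = 1720; group ≅ (Z/3442Z)^* ≅ Z/1720Z

The n-th cyclotomic polynomial Φ_3442(x) is the minimal polynomial of zeta_3442 over Q and has degree phi(3442) = 1720. So Q(zeta_3442) is a degree-1720 Galois extension with Galois group (Z/3442Z)^*. By CRT, (Z/3442Z)^* ≅ (Z/2Z)^* × (Z/1721Z)^*. Each prime-power unit group is (Z/2Z)^* ≅ trivial group (order 1); (Z/1721Z)^* ≅ Z/1720Z. Hence Gal(Q(zeta_3442)/Q) ≅ Z/1720Z.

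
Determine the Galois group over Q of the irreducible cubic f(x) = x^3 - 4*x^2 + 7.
Gal(K/Q) = S_3 (symmetric group of order 6)

Compute the discriminant of x^3 + (-4)*x^2 + (0)*x + (7): Δ = 469. Since Δ is not a rational square, the Galois group is not contained in A_3; it must be the full S_3 (irreducibility of the cubic rules out anything smaller).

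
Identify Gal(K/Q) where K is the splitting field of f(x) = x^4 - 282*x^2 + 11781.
Gal(K/Q) = V_4 (Klein four-group, Z/2Z × Z/2Z)

f factors as (x^2 - 231)(x^2 - 51), so the splitting field is K = Q(sqrt(231), sqrt(51)). The elements 231, 51, 11781 are all non-squares in Q, so sqrt(231) and sqrt(51) generate independent quadratic extensions. Thus [K:Q] = 4 and Gal(K/Q) is generated by the two order-2 automorphisms sqrt(231) ↦ -sqrt(231) and sqrt(51) ↦ -sqrt(51), giving V_4.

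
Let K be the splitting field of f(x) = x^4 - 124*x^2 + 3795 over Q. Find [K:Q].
[K:Q] = 4

f factors as (x^2 - 55)(x^2 - 69); the splitting field is K = Q(sqrt(55), sqrt(69)). Since 55, 69, and 3795 are all non-squares in Q, the three subfields Q(sqrt(55)), Q(sqrt(69)), Q(sqrt(3795)) are distinct degree-2 extensions, so [K:Q] = 4 (Klein four Galois group).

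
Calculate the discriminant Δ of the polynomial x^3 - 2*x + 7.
Δ = -1291

For a depressed cubic x^3 + p x + q the discriminant is Δ = -4 p^3 - 27 q^2 = -4*(-2)^3 - 27*(7)^2 = 32 - 1323 = -1291.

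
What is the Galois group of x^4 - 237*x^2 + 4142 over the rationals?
Gal(K/Q) = V_4 (Klein four-group, Z/2Z × Z/2Z)

f factors as (x^2 - 19)(x^2 - 218), so the splitting field is K = Q(sqrt(19), sqrt(218)). The elements 19, 218, 4142 are all non-squares in Q, so sqrt(19) and sqrt(218) generate independent quadratic extensions. Thus [K:Q] = 4 and Gal(K/Q) is generated by the two order-2 automorphisms sqrt(19) ↦ -sqrt(19) and sqrt(218) ↦ -sqrt(218), giving V_4.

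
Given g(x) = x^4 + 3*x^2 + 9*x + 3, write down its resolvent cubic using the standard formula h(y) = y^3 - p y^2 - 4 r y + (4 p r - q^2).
h(y) = y^3 - 3*y^2 - 12*y - 45

Identify coefficients: p = 3, q = 9, r = 3.
Plug into h(y) = y^3 - p y^2 - 4 r y + (4 p r - q^2):
  h(y) = y^3 - (3) y^2 - 4*(3) y + (4*(3)*(3) - (9)^2)
       = y^3 + (-3) y^2 + (-12) y + (-45).
Simplifying: h(y) = y^3 - 3*y^2 - 12*y - 45.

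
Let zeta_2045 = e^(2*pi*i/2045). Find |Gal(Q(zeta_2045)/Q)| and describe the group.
|Gal(Q(zeta_2045)/Q)| = phi(2045) = 1632; group ≅ (Z/2045Z)^* ≅ Z/4Z × Z/408Z

The n-th cyclotomic polynomial Φ_2045(x) is the minimal polynomial of zeta_2045 over Q and has degree phi(2045) = 1632. So Q(zeta_2045) is a degree-1632 Galois extension with Galois group (Z/2045Z)^*. By CRT, (Z/2045Z)^* ≅ (Z/5Z)^* × (Z/409Z)^*. Each prime-power unit group is (Z/5Z)^* ≅ Z/4Z; (Z/409Z)^* ≅ Z/408Z. Hence Gal(Q(zeta_2045)/Q) ≅ Z/4Z × Z/408Z.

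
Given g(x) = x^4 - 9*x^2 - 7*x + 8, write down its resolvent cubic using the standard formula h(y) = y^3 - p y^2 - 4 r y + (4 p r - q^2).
h(y) = y^3 + 9*y^2 - 32*y - 337

Identify coefficients: p = -9, q = -7, r = 8.
Plug into h(y) = y^3 - p y^2 - 4 r y + (4 p r - q^2):
  h(y) = y^3 - (-9) y^2 - 4*(8) y + (4*(-9)*(8) - (-7)^2)
       = y^3 + (9) y^2 + (-32) y + (-337).
Simplifying: h(y) = y^3 + 9*y^2 - 32*y - 337.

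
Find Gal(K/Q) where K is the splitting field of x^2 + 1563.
Gal(K/Q) = Z/2Z (cyclic of order 2)

x^2 + 1563 is irreducible over Q since -1563 is not a rational square. The splitting field Q(sqrt(-1563)) has degree 2 over Q, and its unique nontrivial automorphism is sqrt(-1563) ↦ -sqrt(-1563). Hence Gal(Q(sqrt(-1563))/Q) = Z/2Z.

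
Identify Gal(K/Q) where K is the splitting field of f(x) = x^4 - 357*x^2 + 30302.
Gal(K/Q) = V_4 (Klein four-group, Z/2Z × Z/2Z)

f factors as (x^2 - 218)(x^2 - 139), so the splitting field is K = Q(sqrt(218), sqrt(139)). The elements 218, 139, 30302 are all non-squares in Q, so sqrt(218) and sqrt(139) generate independent quadratic extensions. Thus [K:Q] = 4 and Gal(K/Q) is generated by the two order-2 automorphisms sqrt(218) ↦ -sqrt(218) and sqrt(139) ↦ -sqrt(139), giving V_4.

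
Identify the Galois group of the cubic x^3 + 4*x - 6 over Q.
Gal(K/Q) = S_3 (symmetric group of order 6)

Compute the discriminant of x^3 + (0)*x^2 + (4)*x + (-6): Δ = -1228. Since Δ is not a rational square, the Galois group is not contained in A_3; it must be the full S_3 (irreducibility of the cubic rules out anything smaller).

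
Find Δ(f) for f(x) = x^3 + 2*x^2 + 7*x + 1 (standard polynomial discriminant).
Δ = -983

For x^3 + a x^2 + b x + c the discriminant is Δ = 18 a b c - 4 a^3 c + a^2 b^2 - 4 b^3 - 27 c^2.
Plug a = 2, b = 7, c = 1:
  18*(2)*(7)*(1) - 4*(2)^3*(1) + (2)^2*(7)^2 - 4*(7)^3 - 27*(1)^2
  = 252 + (-32) + 196 + (-1372) + (-27)
  = -983.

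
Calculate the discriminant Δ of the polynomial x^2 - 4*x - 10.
Δ = 56

For a quadratic a x^2 + b x + c the discriminant is Δ = b^2 - 4ac = (-4)^2 - 4*(1)*(-10) = 16 - (-40) = 56.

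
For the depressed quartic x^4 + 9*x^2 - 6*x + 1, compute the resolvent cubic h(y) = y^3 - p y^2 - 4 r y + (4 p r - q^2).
h(y) = y^3 - 9*y^2 - 4*y

Identify coefficients: p = 9, q = -6, r = 1.
Plug into h(y) = y^3 - p y^2 - 4 r y + (4 p r - q^2):
  h(y) = y^3 - (9) y^2 - 4*(1) y + (4*(9)*(1) - (-6)^2)
       = y^3 + (-9) y^2 + (-4) y + (0).
Simplifying: h(y) = y^3 - 9*y^2 - 4*y.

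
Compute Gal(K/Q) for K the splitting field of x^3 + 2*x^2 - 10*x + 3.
Gal(K/Q) = S_3 (symmetric group of order 6)

Compute the discriminant of x^3 + (2)*x^2 + (-10)*x + (3): Δ = 2981. Since Δ is not a rational square, the Galois group is not contained in A_3; it must be the full S_3 (irreducibility of the cubic rules out anything smaller).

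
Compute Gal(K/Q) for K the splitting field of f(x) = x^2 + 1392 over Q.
Gal(K/Q) = Z/2Z (cyclic of order 2)

x^2 + 1392 is irreducible over Q since -1392 is not a rational square. The splitting field Q(sqrt(-1392)) has degree 2 over Q, and its unique nontrivial automorphism is sqrt(-1392) ↦ -sqrt(-1392). Hence Gal(Q(sqrt(-1392))/Q) = Z/2Z.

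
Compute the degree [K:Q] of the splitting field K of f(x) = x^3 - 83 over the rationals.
[K:Q] = 6

x^3 - 83 has one real root r = 83^(1/3) and two complex roots r*zeta_3, r*zeta_3^2 where zeta_3 = e^(2*pi*i/3). The splitting field is Q(r, zeta_3). [Q(r):Q] = 3 and [Q(zeta_3):Q] = 2 with gcd = 1, so [Q(r, zeta_3):Q] = 3 * 2 = 6.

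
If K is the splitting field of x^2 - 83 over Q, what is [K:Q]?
[K:Q] = 2

The polynomial x^2 - 83 is irreducible over Q since 83 is not a perfect square. Its splitting field is Q(sqrt(83)), which has degree 2 over Q.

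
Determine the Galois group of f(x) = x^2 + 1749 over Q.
Gal(K/Q) = Z/2Z (cyclic of order 2)

x^2 + 1749 is irreducible over Q since -1749 is not a rational square. The splitting field Q(sqrt(-1749)) has degree 2 over Q, and its unique nontrivial automorphism is sqrt(-1749) ↦ -sqrt(-1749). Hence Gal(Q(sqrt(-1749))/Q) = Z/2Z.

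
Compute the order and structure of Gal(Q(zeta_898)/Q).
|Gal(Q(zeta_898)/Q)| = phi(898) = 448; group ≅ (Z/898Z)^* ≅ Z/448Z

The n-th cyclotomic polynomial Φ_898(x) is the minimal polynomial of zeta_898 over Q and has degree phi(898) = 448. So Q(zeta_898) is a degree-448 Galois extension with Galois group (Z/898Z)^*. By CRT, (Z/898Z)^* ≅ (Z/2Z)^* × (Z/449Z)^*. Each prime-power unit group is (Z/2Z)^* ≅ trivial group (order 1); (Z/449Z)^* ≅ Z/448Z. Hence Gal(Q(zeta_898)/Q) ≅ Z/448Z.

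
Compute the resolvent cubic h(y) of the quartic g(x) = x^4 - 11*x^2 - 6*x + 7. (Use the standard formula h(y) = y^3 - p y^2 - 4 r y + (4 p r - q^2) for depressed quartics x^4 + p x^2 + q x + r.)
h(y) = y^3 + 11*y^2 - 28*y - 344

Identify coefficients: p = -11, q = -6, r = 7.
Plug into h(y) = y^3 - p y^2 - 4 r y + (4 p r - q^2):
  h(y) = y^3 - (-11) y^2 - 4*(7) y + (4*(-11)*(7) - (-6)^2)
       = y^3 + (11) y^2 + (-28) y + (-344).
Simplifying: h(y) = y^3 + 11*y^2 - 28*y - 344.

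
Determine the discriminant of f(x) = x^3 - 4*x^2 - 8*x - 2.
Δ = 1300

For x^3 + a x^2 + b x + c the discriminant is Δ = 18 a b c - 4 a^3 c + a^2 b^2 - 4 b^3 - 27 c^2.
Plug a = -4, b = -8, c = -2:
  18*(-4)*(-8)*(-2) - 4*(-4)^3*(-2) + (-4)^2*(-8)^2 - 4*(-8)^3 - 27*(-2)^2
  = -1152 + (-512) + 1024 + (2048) + (-108)
  = 1300.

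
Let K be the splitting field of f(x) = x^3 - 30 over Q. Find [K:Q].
[K:Q] = 6

x^3 - 30 has one real root r = 30^(1/3) and two complex roots r*zeta_3, r*zeta_3^2 where zeta_3 = e^(2*pi*i/3). The splitting field is Q(r, zeta_3). [Q(r):Q] = 3 and [Q(zeta_3):Q] = 2 with gcd = 1, so [Q(r, zeta_3):Q] = 3 * 2 = 6.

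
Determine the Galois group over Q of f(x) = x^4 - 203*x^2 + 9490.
Gal(K/Q) = V_4 (Klein four-group, Z/2Z × Z/2Z)

f factors as (x^2 - 73)(x^2 - 130), so the splitting field is K = Q(sqrt(73), sqrt(130)). The elements 73, 130, 9490 are all non-squares in Q, so sqrt(73) and sqrt(130) generate independent quadratic extensions. Thus [K:Q] = 4 and Gal(K/Q) is generated by the two order-2 automorphisms sqrt(73) ↦ -sqrt(73) and sqrt(130) ↦ -sqrt(130), giving V_4.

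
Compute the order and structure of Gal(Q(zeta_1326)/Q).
|Gal(Q(zeta_1326)/Q)| = phi(1326) = 384; group ≅ (Z/1326Z)^* ≅ Z/2Z × Z/12Z × Z/16Z

The n-th cyclotomic polynomial Φ_1326(x) is the minimal polynomial of zeta_1326 over Q and has degree phi(1326) = 384. So Q(zeta_1326) is a degree-384 Galois extension with Galois group (Z/1326Z)^*. By CRT, (Z/1326Z)^* ≅ (Z/2Z)^* × (Z/3Z)^* × (Z/13Z)^* × (Z/17Z)^*. Each prime-power unit group is (Z/2Z)^* ≅ trivial group (order 1); (Z/3Z)^* ≅ Z/2Z; (Z/13Z)^* ≅ Z/12Z; (Z/17Z)^* ≅ Z/16Z. Hence Gal(Q(zeta_1326)/Q) ≅ Z/2Z × Z/12Z × Z/16Z.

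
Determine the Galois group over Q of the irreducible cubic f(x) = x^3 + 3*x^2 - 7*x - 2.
Gal(K/Q) = S_3 (symmetric group of order 6)

Compute the discriminant of x^3 + (3)*x^2 + (-7)*x + (-2): Δ = 2677. Since Δ is not a rational square, the Galois group is not contained in A_3; it must be the full S_3 (irreducibility of the cubic rules out anything smaller).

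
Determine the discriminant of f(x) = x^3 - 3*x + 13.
Δ = -4455

For a depressed cubic x^3 + p x + q the discriminant is Δ = -4 p^3 - 27 q^2 = -4*(-3)^3 - 27*(13)^2 = 108 - 4563 = -4455.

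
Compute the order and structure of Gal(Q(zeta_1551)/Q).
|Gal(Q(zeta_1551)/Q)| = phi(1551) = 920; group ≅ (Z/1551Z)^* ≅ Z/2Z × Z/10Z × Z/46Z

The n-th cyclotomic polynomial Φ_1551(x) is the minimal polynomial of zeta_1551 over Q and has degree phi(1551) = 920. So Q(zeta_1551) is a degree-920 Galois extension with Galois group (Z/1551Z)^*. By CRT, (Z/1551Z)^* ≅ (Z/3Z)^* × (Z/11Z)^* × (Z/47Z)^*. Each prime-power unit group is (Z/3Z)^* ≅ Z/2Z; (Z/11Z)^* ≅ Z/10Z; (Z/47Z)^* ≅ Z/46Z. Hence Gal(Q(zeta_1551)/Q) ≅ Z/2Z × Z/10Z × Z/46Z.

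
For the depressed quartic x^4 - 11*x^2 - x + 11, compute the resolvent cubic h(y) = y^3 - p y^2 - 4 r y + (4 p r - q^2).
h(y) = y^3 + 11*y^2 - 44*y - 485

Identify coefficients: p = -11, q = -1, r = 11.
Plug into h(y) = y^3 - p y^2 - 4 r y + (4 p r - q^2):
  h(y) = y^3 - (-11) y^2 - 4*(11) y + (4*(-11)*(11) - (-1)^2)
       = y^3 + (11) y^2 + (-44) y + (-485).
Simplifying: h(y) = y^3 + 11*y^2 - 44*y - 485.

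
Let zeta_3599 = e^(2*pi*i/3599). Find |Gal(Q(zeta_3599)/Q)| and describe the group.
|Gal(Q(zeta_3599)/Q)| = phi(3599) = 3480; group ≅ (Z/3599Z)^* ≅ Z/58Z × Z/60Z

The n-th cyclotomic polynomial Φ_3599(x) is the minimal polynomial of zeta_3599 over Q and has degree phi(3599) = 3480. So Q(zeta_3599) is a degree-3480 Galois extension with Galois group (Z/3599Z)^*. By CRT, (Z/3599Z)^* ≅ (Z/59Z)^* × (Z/61Z)^*. Each prime-power unit group is (Z/59Z)^* ≅ Z/58Z; (Z/61Z)^* ≅ Z/60Z. Hence Gal(Q(zeta_3599)/Q) ≅ Z/58Z × Z/60Z.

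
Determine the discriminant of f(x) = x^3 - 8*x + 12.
Δ = -1840

For a depressed cubic x^3 + p x + q the discriminant is Δ = -4 p^3 - 27 q^2 = -4*(-8)^3 - 27*(12)^2 = 2048 - 3888 = -1840.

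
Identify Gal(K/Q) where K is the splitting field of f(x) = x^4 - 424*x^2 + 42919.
Gal(K/Q) = V_4 (Klein four-group, Z/2Z × Z/2Z)

f factors as (x^2 - 257)(x^2 - 167), so the splitting field is K = Q(sqrt(257), sqrt(167)). The elements 257, 167, 42919 are all non-squares in Q, so sqrt(257) and sqrt(167) generate independent quadratic extensions. Thus [K:Q] = 4 and Gal(K/Q) is generated by the two order-2 automorphisms sqrt(257) ↦ -sqrt(257) and sqrt(167) ↦ -sqrt(167), giving V_4.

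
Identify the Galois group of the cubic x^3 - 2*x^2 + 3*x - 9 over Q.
Gal(K/Q) = S_3 (symmetric group of order 6)

Compute the discriminant of x^3 + (-2)*x^2 + (3)*x + (-9): Δ = -1575. Since Δ is not a rational square, the Galois group is not contained in A_3; it must be the full S_3 (irreducibility of the cubic rules out anything smaller).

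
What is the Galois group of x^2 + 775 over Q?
Gal(K/Q) = Z/2Z (cyclic of order 2)

x^2 + 775 is irreducible over Q since -775 is not a rational square. The splitting field Q(sqrt(-775)) has degree 2 over Q, and its unique nontrivial automorphism is sqrt(-775) ↦ -sqrt(-775). Hence Gal(Q(sqrt(-775))/Q) = Z/2Z.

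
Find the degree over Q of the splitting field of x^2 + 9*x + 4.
[K:Q] = 2

The discriminant of x^2 + (9)*x + (4) is b^2 - 4c = 81 - (16) = 65. Since 65 is not a perfect square in Q, the polynomial is irreducible over Q. Its two roots generate a degree-2 extension, so [K:Q] = 2.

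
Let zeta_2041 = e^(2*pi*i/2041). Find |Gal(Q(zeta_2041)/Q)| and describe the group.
|Gal(Q(zeta_2041)/Q)| = phi(2041) = 1872; group ≅ (Z/2041Z)^* ≅ Z/12Z × Z/156Z

The n-th cyclotomic polynomial Φ_2041(x) is the minimal polynomial of zeta_2041 over Q and has degree phi(2041) = 1872. So Q(zeta_2041) is a degree-1872 Galois extension with Galois group (Z/2041Z)^*. By CRT, (Z/2041Z)^* ≅ (Z/13Z)^* × (Z/157Z)^*. Each prime-power unit group is (Z/13Z)^* ≅ Z/12Z; (Z/157Z)^* ≅ Z/156Z. Hence Gal(Q(zeta_2041)/Q) ≅ Z/12Z × Z/156Z.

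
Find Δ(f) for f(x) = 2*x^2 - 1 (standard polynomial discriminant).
Δ = 8

For a quadratic a x^2 + b x + c the discriminant is Δ = b^2 - 4ac = (0)^2 - 4*(2)*(-1) = 0 - (-8) = 8.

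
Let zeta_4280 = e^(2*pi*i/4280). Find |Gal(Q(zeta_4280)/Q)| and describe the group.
|Gal(Q(zeta_4280)/Q)| = phi(4280) = 1696; group ≅ (Z/4280Z)^* ≅ Z/2Z × Z/2Z × Z/4Z × Z/106Z

The n-th cyclotomic polynomial Φ_4280(x) is the minimal polynomial of zeta_4280 over Q and has degree phi(4280) = 1696. So Q(zeta_4280) is a degree-1696 Galois extension with Galois group (Z/4280Z)^*. By CRT, (Z/4280Z)^* ≅ (Z/8Z)^* × (Z/5Z)^* × (Z/107Z)^*. Each prime-power unit group is (Z/8Z)^* ≅ Z/2Z × Z/2Z; (Z/5Z)^* ≅ Z/4Z; (Z/107Z)^* ≅ Z/106Z. Hence Gal(Q(zeta_4280)/Q) ≅ Z/2Z × Z/2Z × Z/4Z × Z/106Z.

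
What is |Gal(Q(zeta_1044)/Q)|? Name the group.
|Gal(Q(zeta_1044)/Q)| = phi(1044) = 336; group ≅ (Z/1044Z)^* ≅ Z/2Z × Z/6Z × Z/28Z

The n-th cyclotomic polynomial Φ_1044(x) is the minimal polynomial of zeta_1044 over Q and has degree phi(1044) = 336. So Q(zeta_1044) is a degree-336 Galois extension with Galois group (Z/1044Z)^*. By CRT, (Z/1044Z)^* ≅ (Z/4Z)^* × (Z/9Z)^* × (Z/29Z)^*. Each prime-power unit group is (Z/4Z)^* ≅ Z/2Z; (Z/9Z)^* ≅ Z/6Z; (Z/29Z)^* ≅ Z/28Z. Hence Gal(Q(zeta_1044)/Q) ≅ Z/2Z × Z/6Z × Z/28Z.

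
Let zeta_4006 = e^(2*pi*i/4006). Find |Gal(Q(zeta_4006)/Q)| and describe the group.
|Gal(Q(zeta_4006)/Q)| = phi(4006) = 2002; group ≅ (Z/4006Z)^* ≅ Z/2002Z

The n-th cyclotomic polynomial Φ_4006(x) is the minimal polynomial of zeta_4006 over Q and has degree phi(4006) = 2002. So Q(zeta_4006) is a degree-2002 Galois extension with Galois group (Z/4006Z)^*. By CRT, (Z/4006Z)^* ≅ (Z/2Z)^* × (Z/2003Z)^*. Each prime-power unit group is (Z/2Z)^* ≅ trivial group (order 1); (Z/2003Z)^* ≅ Z/2002Z. Hence Gal(Q(zeta_4006)/Q) ≅ Z/2002Z.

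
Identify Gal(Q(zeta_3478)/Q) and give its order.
|Gal(Q(zeta_3478)/Q)| = phi(3478) = 1656; group ≅ (Z/3478Z)^* ≅ Z/36Z × Z/46Z

The n-th cyclotomic polynomial Φ_3478(x) is the minimal polynomial of zeta_3478 over Q and has degree phi(3478) = 1656. So Q(zeta_3478) is a degree-1656 Galois extension with Galois group (Z/3478Z)^*. By CRT, (Z/3478Z)^* ≅ (Z/2Z)^* × (Z/37Z)^* × (Z/47Z)^*. Each prime-power unit group is (Z/2Z)^* ≅ trivial group (order 1); (Z/37Z)^* ≅ Z/36Z; (Z/47Z)^* ≅ Z/46Z. Hence Gal(Q(zeta_3478)/Q) ≅ Z/36Z × Z/46Z.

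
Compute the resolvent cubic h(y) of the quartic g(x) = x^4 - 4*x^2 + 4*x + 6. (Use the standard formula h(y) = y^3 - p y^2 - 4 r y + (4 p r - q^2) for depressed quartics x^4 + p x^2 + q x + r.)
h(y) = y^3 + 4*y^2 - 24*y - 112

Identify coefficients: p = -4, q = 4, r = 6.
Plug into h(y) = y^3 - p y^2 - 4 r y + (4 p r - q^2):
  h(y) = y^3 - (-4) y^2 - 4*(6) y + (4*(-4)*(6) - (4)^2)
       = y^3 + (4) y^2 + (-24) y + (-112).
Simplifying: h(y) = y^3 + 4*y^2 - 24*y - 112.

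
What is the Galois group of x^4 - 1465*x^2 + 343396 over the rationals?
Gal(K/Q) = Z/2Z (cyclic of order 2)

f factors as (x^2 - 293)(x^2 - 1172), so the splitting field is K = Q(sqrt(293), sqrt(1172)). The squarefree part of 293 is 293 and the squarefree part of 1172 is also 293, so sqrt(293) and sqrt(1172) are both rational multiples of sqrt(293). Hence Q(sqrt(293)) = Q(sqrt(1172)) = Q(sqrt(293)), and the splitting field collapses to a single degree-2 extension with Galois group Z/2Z.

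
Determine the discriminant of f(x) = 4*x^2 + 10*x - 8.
Δ = 228

For a quadratic a x^2 + b x + c the discriminant is Δ = b^2 - 4ac = (10)^2 - 4*(4)*(-8) = 100 - (-128) = 228.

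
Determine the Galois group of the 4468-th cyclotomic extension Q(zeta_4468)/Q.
|Gal(Q(zeta_4468)/Q)| = phi(4468) = 2232; group ≅ (Z/4468Z)^* ≅ Z/2Z × Z/1116Z

The n-th cyclotomic polynomial Φ_4468(x) is the minimal polynomial of zeta_4468 over Q and has degree phi(4468) = 2232. So Q(zeta_4468) is a degree-2232 Galois extension with Galois group (Z/4468Z)^*. By CRT, (Z/4468Z)^* ≅ (Z/4Z)^* × (Z/1117Z)^*. Each prime-power unit group is (Z/4Z)^* ≅ Z/2Z; (Z/1117Z)^* ≅ Z/1116Z. Hence Gal(Q(zeta_4468)/Q) ≅ Z/2Z × Z/1116Z.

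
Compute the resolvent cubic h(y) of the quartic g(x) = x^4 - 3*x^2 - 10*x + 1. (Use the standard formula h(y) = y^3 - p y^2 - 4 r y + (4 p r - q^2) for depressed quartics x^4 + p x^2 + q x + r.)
h(y) = y^3 + 3*y^2 - 4*y - 112

Identify coefficients: p = -3, q = -10, r = 1.
Plug into h(y) = y^3 - p y^2 - 4 r y + (4 p r - q^2):
  h(y) = y^3 - (-3) y^2 - 4*(1) y + (4*(-3)*(1) - (-10)^2)
       = y^3 + (3) y^2 + (-4) y + (-112).
Simplifying: h(y) = y^3 + 3*y^2 - 4*y - 112.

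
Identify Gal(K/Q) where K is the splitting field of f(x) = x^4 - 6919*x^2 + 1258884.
Gal(K/Q) = Z/2Z (cyclic of order 2)

f factors as (x^2 - 6732)(x^2 - 187), so the splitting field is K = Q(sqrt(6732), sqrt(187)). The squarefree part of 6732 is 187 and the squarefree part of 187 is also 187, so sqrt(6732) and sqrt(187) are both rational multiples of sqrt(187). Hence Q(sqrt(6732)) = Q(sqrt(187)) = Q(sqrt(187)), and the splitting field collapses to a single degree-2 extension with Galois group Z/2Z.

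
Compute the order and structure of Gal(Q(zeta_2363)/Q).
|Gal(Q(zeta_2363)/Q)| = phi(2363) = 2208; group ≅ (Z/2363Z)^* ≅ Z/16Z × Z/138Z

The n-th cyclotomic polynomial Φ_2363(x) is the minimal polynomial of zeta_2363 over Q and has degree phi(2363) = 2208. So Q(zeta_2363) is a degree-2208 Galois extension with Galois group (Z/2363Z)^*. By CRT, (Z/2363Z)^* ≅ (Z/17Z)^* × (Z/139Z)^*. Each prime-power unit group is (Z/17Z)^* ≅ Z/16Z; (Z/139Z)^* ≅ Z/138Z. Hence Gal(Q(zeta_2363)/Q) ≅ Z/16Z × Z/138Z.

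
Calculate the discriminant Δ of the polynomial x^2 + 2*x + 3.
Δ = -8

For a quadratic a x^2 + b x + c the discriminant is Δ = b^2 - 4ac = (2)^2 - 4*(1)*(3) = 4 - (12) = -8.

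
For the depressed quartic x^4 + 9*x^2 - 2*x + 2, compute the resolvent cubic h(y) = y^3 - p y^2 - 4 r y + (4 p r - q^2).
h(y) = y^3 - 9*y^2 - 8*y + 68

Identify coefficients: p = 9, q = -2, r = 2.
Plug into h(y) = y^3 - p y^2 - 4 r y + (4 p r - q^2):
  h(y) = y^3 - (9) y^2 - 4*(2) y + (4*(9)*(2) - (-2)^2)
       = y^3 + (-9) y^2 + (-8) y + (68).
Simplifying: h(y) = y^3 - 9*y^2 - 8*y + 68.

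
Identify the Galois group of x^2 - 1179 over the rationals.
Gal(K/Q) = Z/2Z (cyclic of order 2)

x^2 - 1179 is irreducible over Q since 1179 is not a rational square. The splitting field Q(sqrt(1179)) has degree 2 over Q, and its unique nontrivial automorphism is sqrt(1179) ↦ -sqrt(1179). Hence Gal(Q(sqrt(1179))/Q) = Z/2Z.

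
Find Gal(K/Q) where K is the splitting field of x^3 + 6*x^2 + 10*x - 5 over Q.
Gal(K/Q) = S_3 (symmetric group of order 6)

Compute the discriminant of x^3 + (6)*x^2 + (10)*x + (-5): Δ = -2155. Since Δ is not a rational square, the Galois group is not contained in A_3; it must be the full S_3 (irreducibility of the cubic rules out anything smaller).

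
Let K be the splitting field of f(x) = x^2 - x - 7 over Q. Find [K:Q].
[K:Q] = 2

The discriminant of x^2 + (-1)*x + (-7) is b^2 - 4c = 1 - (-28) = 29. Since 29 is not a perfect square in Q, the polynomial is irreducible over Q. Its two roots generate a degree-2 extension, so [K:Q] = 2.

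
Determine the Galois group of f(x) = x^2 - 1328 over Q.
Gal(K/Q) = Z/2Z (cyclic of order 2)

x^2 - 1328 is irreducible over Q since 1328 is not a rational square. The splitting field Q(sqrt(1328)) has degree 2 over Q, and its unique nontrivial automorphism is sqrt(1328) ↦ -sqrt(1328). Hence Gal(Q(sqrt(1328))/Q) = Z/2Z.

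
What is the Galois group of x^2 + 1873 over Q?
Gal(K/Q) = Z/2Z (cyclic of order 2)

x^2 + 1873 is irreducible over Q since -1873 is not a rational square. The splitting field Q(sqrt(-1873)) has degree 2 over Q, and its unique nontrivial automorphism is sqrt(-1873) ↦ -sqrt(-1873). Hence Gal(Q(sqrt(-1873))/Q) = Z/2Z.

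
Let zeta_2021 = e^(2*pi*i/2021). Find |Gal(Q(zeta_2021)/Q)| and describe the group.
|Gal(Q(zeta_2021)/Q)| = phi(2021) = 1932; group ≅ (Z/2021Z)^* ≅ Z/42Z × Z/46Z

The n-th cyclotomic polynomial Φ_2021(x) is the minimal polynomial of zeta_2021 over Q and has degree phi(2021) = 1932. So Q(zeta_2021) is a degree-1932 Galois extension with Galois group (Z/2021Z)^*. By CRT, (Z/2021Z)^* ≅ (Z/43Z)^* × (Z/47Z)^*. Each prime-power unit group is (Z/43Z)^* ≅ Z/42Z; (Z/47Z)^* ≅ Z/46Z. Hence Gal(Q(zeta_2021)/Q) ≅ Z/42Z × Z/46Z.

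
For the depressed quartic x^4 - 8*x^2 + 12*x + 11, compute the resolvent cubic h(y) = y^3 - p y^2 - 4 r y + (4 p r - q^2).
h(y) = y^3 + 8*y^2 - 44*y - 496

Identify coefficients: p = -8, q = 12, r = 11.
Plug into h(y) = y^3 - p y^2 - 4 r y + (4 p r - q^2):
  h(y) = y^3 - (-8) y^2 - 4*(11) y + (4*(-8)*(11) - (12)^2)
       = y^3 + (8) y^2 + (-44) y + (-496).
Simplifying: h(y) = y^3 + 8*y^2 - 44*y - 496.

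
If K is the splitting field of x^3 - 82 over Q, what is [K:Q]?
[K:Q] = 6

x^3 - 82 has one real root r = 82^(1/3) and two complex roots r*zeta_3, r*zeta_3^2 where zeta_3 = e^(2*pi*i/3). The splitting field is Q(r, zeta_3). [Q(r):Q] = 3 and [Q(zeta_3):Q] = 2 with gcd = 1, so [Q(r, zeta_3):Q] = 3 * 2 = 6.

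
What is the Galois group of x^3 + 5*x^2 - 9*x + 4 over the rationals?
Gal(K/Q) = S_3 (symmetric group of order 6)

Compute the discriminant of x^3 + (5)*x^2 + (-9)*x + (4): Δ = -731. Since Δ is not a rational square, the Galois group is not contained in A_3; it must be the full S_3 (irreducibility of the cubic rules out anything smaller).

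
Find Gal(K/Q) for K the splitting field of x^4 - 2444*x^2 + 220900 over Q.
Gal(K/Q) = Z/2Z (cyclic of order 2)

f factors as (x^2 - 94)(x^2 - 2350), so the splitting field is K = Q(sqrt(94), sqrt(2350)). The squarefree part of 94 is 94 and the squarefree part of 2350 is also 94, so sqrt(94) and sqrt(2350) are both rational multiples of sqrt(94). Hence Q(sqrt(94)) = Q(sqrt(2350)) = Q(sqrt(94)), and the splitting field collapses to a single degree-2 extension with Galois group Z/2Z.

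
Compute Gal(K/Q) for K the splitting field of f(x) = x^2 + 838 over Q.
Gal(K/Q) = Z/2Z (cyclic of order 2)

x^2 + 838 is irreducible over Q since -838 is not a rational square. The splitting field Q(sqrt(-838)) has degree 2 over Q, and its unique nontrivial automorphism is sqrt(-838) ↦ -sqrt(-838). Hence Gal(Q(sqrt(-838))/Q) = Z/2Z.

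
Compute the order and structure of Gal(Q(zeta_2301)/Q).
|Gal(Q(zeta_2301)/Q)| = phi(2301) = 1392; group ≅ (Z/2301Z)^* ≅ Z/2Z × Z/12Z × Z/58Z

The n-th cyclotomic polynomial Φ_2301(x) is the minimal polynomial of zeta_2301 over Q and has degree phi(2301) = 1392. So Q(zeta_2301) is a degree-1392 Galois extension with Galois group (Z/2301Z)^*. By CRT, (Z/2301Z)^* ≅ (Z/3Z)^* × (Z/13Z)^* × (Z/59Z)^*. Each prime-power unit group is (Z/3Z)^* ≅ Z/2Z; (Z/13Z)^* ≅ Z/12Z; (Z/59Z)^* ≅ Z/58Z. Hence Gal(Q(zeta_2301)/Q) ≅ Z/2Z × Z/12Z × Z/58Z.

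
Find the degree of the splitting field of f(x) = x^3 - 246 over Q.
[K:Q] = 6

x^3 - 246 has one real root r = 246^(1/3) and two complex roots r*zeta_3, r*zeta_3^2 where zeta_3 = e^(2*pi*i/3). The splitting field is Q(r, zeta_3). [Q(r):Q] = 3 and [Q(zeta_3):Q] = 2 with gcd = 1, so [Q(r, zeta_3):Q] = 3 * 2 = 6.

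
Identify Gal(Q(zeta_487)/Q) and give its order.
|Gal(Q(zeta_487)/Q)| = phi(487) = 486; group ≅ (Z/487Z)^* ≅ Z/486Z

The n-th cyclotomic polynomial Φ_487(x) is the minimal polynomial of zeta_487 over Q and has degree phi(487) = 486. So Q(zeta_487) is a degree-486 Galois extension with Galois group (Z/487Z)^*. (Z/487Z)^* is cyclic since 487 is an odd prime power (or 4). Hence Gal(Q(zeta_487)/Q) ≅ Z/486Z.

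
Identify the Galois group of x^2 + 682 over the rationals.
Gal(K/Q) = Z/2Z (cyclic of order 2)

x^2 + 682 is irreducible over Q since -682 is not a rational square. The splitting field Q(sqrt(-682)) has degree 2 over Q, and its unique nontrivial automorphism is sqrt(-682) ↦ -sqrt(-682). Hence Gal(Q(sqrt(-682))/Q) = Z/2Z.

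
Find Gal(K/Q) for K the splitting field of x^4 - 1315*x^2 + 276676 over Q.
Gal(K/Q) = Z/2Z (cyclic of order 2)

f factors as (x^2 - 1052)(x^2 - 263), so the splitting field is K = Q(sqrt(1052), sqrt(263)). The squarefree part of 1052 is 263 and the squarefree part of 263 is also 263, so sqrt(1052) and sqrt(263) are both rational multiples of sqrt(263). Hence Q(sqrt(1052)) = Q(sqrt(263)) = Q(sqrt(263)), and the splitting field collapses to a single degree-2 extension with Galois group Z/2Z.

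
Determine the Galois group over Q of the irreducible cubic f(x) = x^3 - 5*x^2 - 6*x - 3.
Gal(K/Q) = S_3 (symmetric group of order 6)

Compute the discriminant of x^3 + (-5)*x^2 + (-6)*x + (-3): Δ = -1599. Since Δ is not a rational square, the Galois group is not contained in A_3; it must be the full S_3 (irreducibility of the cubic rules out anything smaller).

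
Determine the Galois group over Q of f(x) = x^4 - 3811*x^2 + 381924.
Gal(K/Q) = Z/2Z (cyclic of order 2)

f factors as (x^2 - 3708)(x^2 - 103), so the splitting field is K = Q(sqrt(3708), sqrt(103)). The squarefree part of 3708 is 103 and the squarefree part of 103 is also 103, so sqrt(3708) and sqrt(103) are both rational multiples of sqrt(103). Hence Q(sqrt(3708)) = Q(sqrt(103)) = Q(sqrt(103)), and the splitting field collapses to a single degree-2 extension with Galois group Z/2Z.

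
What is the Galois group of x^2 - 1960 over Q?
Gal(K/Q) = Z/2Z (cyclic of order 2)

x^2 - 1960 is irreducible over Q since 1960 is not a rational square. The splitting field Q(sqrt(1960)) has degree 2 over Q, and its unique nontrivial automorphism is sqrt(1960) ↦ -sqrt(1960). Hence Gal(Q(sqrt(1960))/Q) = Z/2Z.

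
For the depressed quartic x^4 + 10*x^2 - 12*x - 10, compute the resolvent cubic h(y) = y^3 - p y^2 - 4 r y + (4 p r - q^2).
h(y) = y^3 - 10*y^2 + 40*y - 544

Identify coefficients: p = 10, q = -12, r = -10.
Plug into h(y) = y^3 - p y^2 - 4 r y + (4 p r - q^2):
  h(y) = y^3 - (10) y^2 - 4*(-10) y + (4*(10)*(-10) - (-12)^2)
       = y^3 + (-10) y^2 + (40) y + (-544).
Simplifying: h(y) = y^3 - 10*y^2 + 40*y - 544.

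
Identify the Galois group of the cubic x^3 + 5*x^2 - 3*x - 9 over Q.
Gal(K/Q) = S_3 (symmetric group of order 6)

Compute the discriminant of x^3 + (5)*x^2 + (-3)*x + (-9): Δ = 5076. Since Δ is not a rational square, the Galois group is not contained in A_3; it must be the full S_3 (irreducibility of the cubic rules out anything smaller).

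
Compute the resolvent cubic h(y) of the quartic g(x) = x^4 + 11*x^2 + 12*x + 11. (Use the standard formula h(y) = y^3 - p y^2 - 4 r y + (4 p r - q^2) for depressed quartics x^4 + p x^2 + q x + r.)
h(y) = y^3 - 11*y^2 - 44*y + 340

Identify coefficients: p = 11, q = 12, r = 11.
Plug into h(y) = y^3 - p y^2 - 4 r y + (4 p r - q^2):
  h(y) = y^3 - (11) y^2 - 4*(11) y + (4*(11)*(11) - (12)^2)
       = y^3 + (-11) y^2 + (-44) y + (340).
Simplifying: h(y) = y^3 - 11*y^2 - 44*y + 340.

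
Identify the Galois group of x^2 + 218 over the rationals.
Gal(K/Q) = Z/2Z (cyclic of order 2)

x^2 + 218 is irreducible over Q since -218 is not a rational square. The splitting field Q(sqrt(-218)) has degree 2 over Q, and its unique nontrivial automorphism is sqrt(-218) ↦ -sqrt(-218). Hence Gal(Q(sqrt(-218))/Q) = Z/2Z.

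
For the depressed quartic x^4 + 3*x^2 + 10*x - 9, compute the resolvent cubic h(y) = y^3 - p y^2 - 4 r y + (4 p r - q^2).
h(y) = y^3 - 3*y^2 + 36*y - 208

Identify coefficients: p = 3, q = 10, r = -9.
Plug into h(y) = y^3 - p y^2 - 4 r y + (4 p r - q^2):
  h(y) = y^3 - (3) y^2 - 4*(-9) y + (4*(3)*(-9) - (10)^2)
       = y^3 + (-3) y^2 + (36) y + (-208).
Simplifying: h(y) = y^3 - 3*y^2 + 36*y - 208.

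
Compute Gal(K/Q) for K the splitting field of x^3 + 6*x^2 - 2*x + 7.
Gal(K/Q) = S_3 (symmetric group of order 6)

Compute the discriminant of x^3 + (6)*x^2 + (-2)*x + (7): Δ = -8707. Since Δ is not a rational square, the Galois group is not contained in A_3; it must be the full S_3 (irreducibility of the cubic rules out anything smaller).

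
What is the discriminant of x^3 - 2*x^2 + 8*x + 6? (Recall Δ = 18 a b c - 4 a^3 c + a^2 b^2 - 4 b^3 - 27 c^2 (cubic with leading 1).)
Δ = -4300

For x^3 + a x^2 + b x + c the discriminant is Δ = 18 a b c - 4 a^3 c + a^2 b^2 - 4 b^3 - 27 c^2.
Plug a = -2, b = 8, c = 6:
  18*(-2)*(8)*(6) - 4*(-2)^3*(6) + (-2)^2*(8)^2 - 4*(8)^3 - 27*(6)^2
  = -1728 + (192) + 256 + (-2048) + (-972)
  = -4300.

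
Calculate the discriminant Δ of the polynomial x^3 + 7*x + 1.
Δ = -1399

For x^3 + a x^2 + b x + c the discriminant is Δ = 18 a b c - 4 a^3 c + a^2 b^2 - 4 b^3 - 27 c^2.
Plug a = 0, b = 7, c = 1:
  18*(0)*(7)*(1) - 4*(0)^3*(1) + (0)^2*(7)^2 - 4*(7)^3 - 27*(1)^2
  = 0 + (0) + 0 + (-1372) + (-27)
  = -1399.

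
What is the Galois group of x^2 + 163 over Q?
Gal(K/Q) = Z/2Z (cyclic of order 2)

x^2 + 163 is irreducible over Q since -163 is not a rational square. The splitting field Q(sqrt(-163)) has degree 2 over Q, and its unique nontrivial automorphism is sqrt(-163) ↦ -sqrt(-163). Hence Gal(Q(sqrt(-163))/Q) = Z/2Z.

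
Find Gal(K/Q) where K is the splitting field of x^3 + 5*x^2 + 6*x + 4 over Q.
Gal(K/Q) = S_3 (symmetric group of order 6)

Compute the discriminant of x^3 + (5)*x^2 + (6)*x + (4): Δ = -236. Since Δ is not a rational square, the Galois group is not contained in A_3; it must be the full S_3 (irreducibility of the cubic rules out anything smaller).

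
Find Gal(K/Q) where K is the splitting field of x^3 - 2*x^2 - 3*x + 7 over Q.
Gal(K/Q) = S_3 (symmetric group of order 6)

Compute the discriminant of x^3 + (-2)*x^2 + (-3)*x + (7): Δ = -199. Since Δ is not a rational square, the Galois group is not contained in A_3; it must be the full S_3 (irreducibility of the cubic rules out anything smaller).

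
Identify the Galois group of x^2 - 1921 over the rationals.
Gal(K/Q) = Z/2Z (cyclic of order 2)

x^2 - 1921 is irreducible over Q since 1921 is not a rational square. The splitting field Q(sqrt(1921)) has degree 2 over Q, and its unique nontrivial automorphism is sqrt(1921) ↦ -sqrt(1921). Hence Gal(Q(sqrt(1921))/Q) = Z/2Z.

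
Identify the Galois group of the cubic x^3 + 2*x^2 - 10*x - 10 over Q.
Gal(K/Q) = S_3 (symmetric group of order 6)

Compute the discriminant of x^3 + (2)*x^2 + (-10)*x + (-10): Δ = 5620. Since Δ is not a rational square, the Galois group is not contained in A_3; it must be the full S_3 (irreducibility of the cubic rules out anything smaller).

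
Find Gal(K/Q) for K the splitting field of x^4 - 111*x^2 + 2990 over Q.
Gal(K/Q) = V_4 (Klein four-group, Z/2Z × Z/2Z)

f factors as (x^2 - 65)(x^2 - 46), so the splitting field is K = Q(sqrt(65), sqrt(46)). The elements 65, 46, 2990 are all non-squares in Q, so sqrt(65) and sqrt(46) generate independent quadratic extensions. Thus [K:Q] = 4 and Gal(K/Q) is generated by the two order-2 automorphisms sqrt(65) ↦ -sqrt(65) and sqrt(46) ↦ -sqrt(46), giving V_4.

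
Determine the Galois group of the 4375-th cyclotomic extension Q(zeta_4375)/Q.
|Gal(Q(zeta_4375)/Q)| = phi(4375) = 3000; group ≅ (Z/4375Z)^* ≅ Z/6Z × Z/500Z

The n-th cyclotomic polynomial Φ_4375(x) is the minimal polynomial of zeta_4375 over Q and has degree phi(4375) = 3000. So Q(zeta_4375) is a degree-3000 Galois extension with Galois group (Z/4375Z)^*. By CRT, (Z/4375Z)^* ≅ (Z/625Z)^* × (Z/7Z)^*. Each prime-power unit group is (Z/625Z)^* ≅ Z/500Z; (Z/7Z)^* ≅ Z/6Z. Hence Gal(Q(zeta_4375)/Q) ≅ Z/6Z × Z/500Z.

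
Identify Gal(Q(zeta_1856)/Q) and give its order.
|Gal(Q(zeta_1856)/Q)| = phi(1856) = 896; group ≅ (Z/1856Z)^* ≅ Z/2Z × Z/16Z × Z/28Z

The n-th cyclotomic polynomial Φ_1856(x) is the minimal polynomial of zeta_1856 over Q and has degree phi(1856) = 896. So Q(zeta_1856) is a degree-896 Galois extension with Galois group (Z/1856Z)^*. By CRT, (Z/1856Z)^* ≅ (Z/64Z)^* × (Z/29Z)^*. Each prime-power unit group is (Z/64Z)^* ≅ Z/2Z × Z/16Z; (Z/29Z)^* ≅ Z/28Z. Hence Gal(Q(zeta_1856)/Q) ≅ Z/2Z × Z/16Z × Z/28Z.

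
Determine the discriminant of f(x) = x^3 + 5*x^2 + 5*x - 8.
Δ = -1203

For x^3 + a x^2 + b x + c the discriminant is Δ = 18 a b c - 4 a^3 c + a^2 b^2 - 4 b^3 - 27 c^2.
Plug a = 5, b = 5, c = -8:
  18*(5)*(5)*(-8) - 4*(5)^3*(-8) + (5)^2*(5)^2 - 4*(5)^3 - 27*(-8)^2
  = -3600 + (4000) + 625 + (-500) + (-1728)
  = -1203.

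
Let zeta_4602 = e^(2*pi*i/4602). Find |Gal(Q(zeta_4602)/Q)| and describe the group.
|Gal(Q(zeta_4602)/Q)| = phi(4602) = 1392; group ≅ (Z/4602Z)^* ≅ Z/2Z × Z/12Z × Z/58Z

The n-th cyclotomic polynomial Φ_4602(x) is the minimal polynomial of zeta_4602 over Q and has degree phi(4602) = 1392. So Q(zeta_4602) is a degree-1392 Galois extension with Galois group (Z/4602Z)^*. By CRT, (Z/4602Z)^* ≅ (Z/2Z)^* × (Z/3Z)^* × (Z/13Z)^* × (Z/59Z)^*. Each prime-power unit group is (Z/2Z)^* ≅ trivial group (order 1); (Z/3Z)^* ≅ Z/2Z; (Z/13Z)^* ≅ Z/12Z; (Z/59Z)^* ≅ Z/58Z. Hence Gal(Q(zeta_4602)/Q) ≅ Z/2Z × Z/12Z × Z/58Z.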